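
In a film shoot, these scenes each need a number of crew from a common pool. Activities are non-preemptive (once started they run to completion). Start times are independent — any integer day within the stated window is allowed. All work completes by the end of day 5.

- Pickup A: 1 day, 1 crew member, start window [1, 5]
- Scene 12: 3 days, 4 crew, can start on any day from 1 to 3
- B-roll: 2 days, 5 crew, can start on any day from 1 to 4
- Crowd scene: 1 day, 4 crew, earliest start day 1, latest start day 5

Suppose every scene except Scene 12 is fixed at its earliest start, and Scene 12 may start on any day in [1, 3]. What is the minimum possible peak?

10

Scene 12@1: d1:14  d2:9  d3:4  d4:0  d5:0 → peak 14
Scene 12@2: d1:10  d2:9  d3:4  d4:4  d5:0 → peak 10
Scene 12@3: d1:10  d2:5  d3:4  d4:4  d5:4 → peak 10
Best is Scene 12@2, peak 10.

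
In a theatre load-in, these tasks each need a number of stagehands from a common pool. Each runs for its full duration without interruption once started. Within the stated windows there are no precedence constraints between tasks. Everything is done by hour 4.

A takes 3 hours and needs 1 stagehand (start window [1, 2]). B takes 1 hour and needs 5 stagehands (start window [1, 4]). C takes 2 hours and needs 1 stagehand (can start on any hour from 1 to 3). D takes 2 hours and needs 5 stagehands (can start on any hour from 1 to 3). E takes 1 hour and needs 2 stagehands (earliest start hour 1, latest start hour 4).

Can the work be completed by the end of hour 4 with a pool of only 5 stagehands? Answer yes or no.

no

Total stagehand-hours = 22; over 4 hours the average is 22/4 > 5, so some hour must exceed 5.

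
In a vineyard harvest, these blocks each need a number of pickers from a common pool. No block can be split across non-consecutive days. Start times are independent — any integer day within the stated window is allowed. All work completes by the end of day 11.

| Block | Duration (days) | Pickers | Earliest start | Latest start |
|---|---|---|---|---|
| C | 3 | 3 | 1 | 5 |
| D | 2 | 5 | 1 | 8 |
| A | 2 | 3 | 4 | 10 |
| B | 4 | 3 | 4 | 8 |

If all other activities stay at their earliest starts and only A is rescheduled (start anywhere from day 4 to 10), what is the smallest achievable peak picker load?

A@4: d1:8  d2:8  d3:3  d4:6  d5:6  d6:3  d7:3  d8:0  d9:0  d10:0  d11:0 → peak 8
A@5: d1:8  d2:8  d3:3  d4:3  d5:6  d6:6  d7:3  d8:0  d9:0  d10:0  d11:0 → peak 8
A@6: d1:8  d2:8  d3:3  d4:3  d5:3  d6:6  d7:6  d8:0  d9:0  d10:0  d11:0 → peak 8
A@7: d1:8  d2:8  d3:3  d4:3  d5:3  d6:3  d7:6  d8:3  d9:0  d10:0  d11:0 → peak 8
A@8: d1:8  d2:8  d3:3  d4:3  d5:3  d6:3  d7:3  d8:3  d9:3  d10:0  d11:0 → peak 8
A@9: d1:8  d2:8  d3:3  d4:3  d5:3  d6:3  d7:3  d8:0  d9:3  d10:3  d11:0 → peak 8
A@10: d1:8  d2:8  d3:3  d4:3  d5:3  d6:3  d7:3  d8:0  d9:0  d10:3  d11:3 → peak 8
Best is A@4, peak 8.

8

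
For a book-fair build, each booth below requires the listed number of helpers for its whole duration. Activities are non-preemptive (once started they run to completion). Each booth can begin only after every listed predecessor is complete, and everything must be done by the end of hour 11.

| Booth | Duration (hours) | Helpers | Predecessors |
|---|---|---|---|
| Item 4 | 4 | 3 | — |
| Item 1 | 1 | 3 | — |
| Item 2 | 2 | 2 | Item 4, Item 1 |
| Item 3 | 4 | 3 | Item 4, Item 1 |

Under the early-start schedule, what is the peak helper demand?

Early-start schedule: Item 4@1, Item 1@1, Item 2@5, Item 3@5.
Load per hour: hour 1: 6, hour 2: 3, hour 3: 3, hour 4: 3, hour 5: 5, hour 6: 5, hour 7: 3, hour 8: 3, hour 9: 0, hour 10: 0, hour 11: 0.
Peak is 6.

6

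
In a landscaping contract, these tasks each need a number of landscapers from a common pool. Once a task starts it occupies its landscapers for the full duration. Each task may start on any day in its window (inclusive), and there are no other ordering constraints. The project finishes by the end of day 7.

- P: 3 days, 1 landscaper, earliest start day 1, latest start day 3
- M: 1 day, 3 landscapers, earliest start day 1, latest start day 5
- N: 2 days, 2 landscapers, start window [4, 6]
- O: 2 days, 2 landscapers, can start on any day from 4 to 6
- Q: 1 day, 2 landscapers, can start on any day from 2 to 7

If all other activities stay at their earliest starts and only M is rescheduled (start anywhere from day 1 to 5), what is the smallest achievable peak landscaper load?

M@1: d1:4  d2:3  d3:1  d4:4  d5:4  d6:0  d7:0 → peak 4
M@2: d1:1  d2:6  d3:1  d4:4  d5:4  d6:0  d7:0 → peak 6
M@3: d1:1  d2:3  d3:4  d4:4  d5:4  d6:0  d7:0 → peak 4
M@4: d1:1  d2:3  d3:1  d4:7  d5:4  d6:0  d7:0 → peak 7
M@5: d1:1  d2:3  d3:1  d4:4  d5:7  d6:0  d7:0 → peak 7
Best is M@1, peak 4.

4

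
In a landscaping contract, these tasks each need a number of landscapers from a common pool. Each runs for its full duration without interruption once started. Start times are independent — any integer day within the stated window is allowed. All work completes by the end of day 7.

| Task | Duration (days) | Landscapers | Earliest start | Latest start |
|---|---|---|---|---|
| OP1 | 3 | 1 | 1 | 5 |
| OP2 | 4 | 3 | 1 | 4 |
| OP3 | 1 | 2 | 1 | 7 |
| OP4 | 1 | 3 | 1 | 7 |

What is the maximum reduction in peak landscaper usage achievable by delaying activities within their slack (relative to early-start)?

Early-start peak: d1:9  d2:4  d3:4  d4:3  d5:0  d6:0  d7:0 ⇒ 9.
Leveled (OP1@1, OP2@1, OP3@5, OP4@6): d1:4  d2:4  d3:4  d4:3  d5:2  d6:3  d7:0 ⇒ 4.
Reduction 9 − 4 = 5.

5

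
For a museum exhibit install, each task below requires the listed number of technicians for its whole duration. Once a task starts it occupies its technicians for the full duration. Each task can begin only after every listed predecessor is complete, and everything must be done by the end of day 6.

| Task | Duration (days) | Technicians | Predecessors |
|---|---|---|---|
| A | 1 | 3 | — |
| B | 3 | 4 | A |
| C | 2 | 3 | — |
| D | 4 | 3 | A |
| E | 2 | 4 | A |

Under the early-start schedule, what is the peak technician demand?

14

Early-start schedule: A@1, B@2, C@1, D@2, E@2.
Load per day: day 1: 6, day 2: 14, day 3: 11, day 4: 7, day 5: 3, day 6: 0.
Peak is 14.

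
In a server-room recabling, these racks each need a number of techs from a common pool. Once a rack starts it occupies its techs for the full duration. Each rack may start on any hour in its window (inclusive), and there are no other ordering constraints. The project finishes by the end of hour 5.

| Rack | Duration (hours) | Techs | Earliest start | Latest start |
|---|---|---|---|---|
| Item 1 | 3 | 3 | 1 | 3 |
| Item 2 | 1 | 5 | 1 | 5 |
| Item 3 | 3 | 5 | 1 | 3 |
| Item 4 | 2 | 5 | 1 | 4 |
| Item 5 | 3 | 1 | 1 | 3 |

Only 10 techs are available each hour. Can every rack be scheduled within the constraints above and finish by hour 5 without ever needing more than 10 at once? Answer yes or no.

yes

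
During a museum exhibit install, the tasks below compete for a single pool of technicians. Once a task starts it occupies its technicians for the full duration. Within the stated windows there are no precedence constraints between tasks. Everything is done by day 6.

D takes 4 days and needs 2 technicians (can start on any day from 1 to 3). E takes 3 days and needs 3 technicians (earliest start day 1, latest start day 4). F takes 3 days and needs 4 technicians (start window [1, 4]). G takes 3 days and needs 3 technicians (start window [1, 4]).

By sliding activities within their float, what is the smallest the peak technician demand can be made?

Early-start (D@1, E@1, F@1, G@1) gives peak 12: d1:12  d2:12  d3:12  d4:2  d5:0  d6:0.
Shift F→4.
Schedule D@1, E@1, F@4, G@1: d1:8  d2:8  d3:8  d4:6  d5:4  d6:4 — peak 8.

8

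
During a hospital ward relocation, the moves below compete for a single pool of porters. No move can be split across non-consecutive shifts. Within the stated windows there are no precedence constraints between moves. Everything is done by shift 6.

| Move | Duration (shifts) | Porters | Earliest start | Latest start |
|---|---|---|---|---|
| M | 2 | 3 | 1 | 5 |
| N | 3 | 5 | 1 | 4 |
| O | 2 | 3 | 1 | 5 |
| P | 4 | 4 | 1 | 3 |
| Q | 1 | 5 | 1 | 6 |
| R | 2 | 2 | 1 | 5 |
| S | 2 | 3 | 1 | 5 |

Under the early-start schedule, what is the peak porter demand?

25

Early-start schedule: M@1, N@1, O@1, P@1, Q@1, R@1, S@1.
Load per shift: shift 1: 25, shift 2: 20, shift 3: 9, shift 4: 4, shift 5: 0, shift 6: 0.
Peak is 25.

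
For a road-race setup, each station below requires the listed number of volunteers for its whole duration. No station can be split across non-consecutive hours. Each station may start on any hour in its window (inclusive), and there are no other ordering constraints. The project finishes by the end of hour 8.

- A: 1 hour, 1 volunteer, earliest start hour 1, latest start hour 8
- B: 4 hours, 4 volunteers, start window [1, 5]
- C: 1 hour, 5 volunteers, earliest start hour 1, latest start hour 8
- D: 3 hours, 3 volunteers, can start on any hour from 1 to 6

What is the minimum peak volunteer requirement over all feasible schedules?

5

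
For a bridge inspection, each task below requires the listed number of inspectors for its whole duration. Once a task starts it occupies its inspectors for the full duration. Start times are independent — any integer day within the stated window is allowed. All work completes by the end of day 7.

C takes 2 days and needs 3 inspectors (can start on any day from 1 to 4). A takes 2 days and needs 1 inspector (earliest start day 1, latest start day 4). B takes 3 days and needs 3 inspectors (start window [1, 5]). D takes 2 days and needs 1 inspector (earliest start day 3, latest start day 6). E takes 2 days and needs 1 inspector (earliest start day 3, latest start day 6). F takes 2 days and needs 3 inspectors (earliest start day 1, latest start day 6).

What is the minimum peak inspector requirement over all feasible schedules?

4

Early-start (C@1, A@1, B@1, D@3, E@3, F@1) gives peak 10: d1:10  d2:10  d3:5  d4:2  d5:0  d6:0  d7:0.
Shift B→3, E→5, F→6.
Schedule C@1, A@1, B@3, D@3, E@5, F@6: d1:4  d2:4  d3:4  d4:4  d5:4  d6:4  d7:3 — peak 4.
Total inspector-days = 27 over 7 days ⇒ peak ≥ ⌈27/7⌉ = 4, so 4 is optimal.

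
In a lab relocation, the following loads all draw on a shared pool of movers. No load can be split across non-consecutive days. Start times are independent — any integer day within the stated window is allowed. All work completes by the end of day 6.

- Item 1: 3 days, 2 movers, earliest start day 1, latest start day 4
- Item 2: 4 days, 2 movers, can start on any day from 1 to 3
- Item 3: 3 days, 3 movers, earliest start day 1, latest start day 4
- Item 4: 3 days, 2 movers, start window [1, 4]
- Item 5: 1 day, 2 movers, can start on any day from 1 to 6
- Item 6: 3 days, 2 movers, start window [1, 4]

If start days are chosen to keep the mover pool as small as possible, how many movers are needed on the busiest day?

Early-start (Item 1@1, Item 2@1, Item 3@1, Item 4@1, Item 5@1, Item 6@1) gives peak 13: d1:13  d2:11  d3:11  d4:2  d5:0  d6:0.
Shift Item 4→4, Item 5→5, Item 6→4.
Schedule Item 1@1, Item 2@1, Item 3@1, Item 4@4, Item 5@5, Item 6@4: d1:7  d2:7  d3:7  d4:6  d5:6  d6:4 — peak 7.
Total mover-days = 37 over 6 days ⇒ peak ≥ ⌈37/6⌉ = 7, so 7 is optimal.

7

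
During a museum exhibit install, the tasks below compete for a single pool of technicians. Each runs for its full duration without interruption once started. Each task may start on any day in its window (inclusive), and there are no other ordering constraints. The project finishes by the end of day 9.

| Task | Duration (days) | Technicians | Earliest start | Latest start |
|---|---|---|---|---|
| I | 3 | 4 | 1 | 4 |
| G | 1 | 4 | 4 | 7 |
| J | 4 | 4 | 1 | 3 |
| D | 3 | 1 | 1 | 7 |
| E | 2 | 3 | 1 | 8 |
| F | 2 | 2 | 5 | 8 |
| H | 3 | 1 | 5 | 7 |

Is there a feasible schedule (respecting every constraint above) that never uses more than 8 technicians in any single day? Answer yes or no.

yes

Schedule I@1, G@4, J@1, D@5, E@5, F@5, H@5: d1:8  d2:8  d3:8  d4:8  d5:7  d6:7  d7:2  d8:0  d9:0 — peak 8 ≤ 8.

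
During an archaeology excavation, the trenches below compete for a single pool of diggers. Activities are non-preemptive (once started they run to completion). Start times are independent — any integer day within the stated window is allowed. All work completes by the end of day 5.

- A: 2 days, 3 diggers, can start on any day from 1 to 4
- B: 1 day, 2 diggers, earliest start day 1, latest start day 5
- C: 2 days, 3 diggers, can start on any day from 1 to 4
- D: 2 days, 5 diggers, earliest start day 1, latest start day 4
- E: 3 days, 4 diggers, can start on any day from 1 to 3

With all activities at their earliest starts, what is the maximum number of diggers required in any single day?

Early-start schedule: A@1, B@1, C@1, D@1, E@1.
Load per day: day 1: 17, day 2: 15, day 3: 4, day 4: 0, day 5: 0.
Peak is 17.

17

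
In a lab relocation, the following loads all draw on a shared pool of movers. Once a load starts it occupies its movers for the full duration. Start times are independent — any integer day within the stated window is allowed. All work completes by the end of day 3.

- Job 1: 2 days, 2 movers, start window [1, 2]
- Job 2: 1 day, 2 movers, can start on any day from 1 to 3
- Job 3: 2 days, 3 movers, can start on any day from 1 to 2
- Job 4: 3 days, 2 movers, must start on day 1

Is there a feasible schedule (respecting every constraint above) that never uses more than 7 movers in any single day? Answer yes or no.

Schedule Job 1@1, Job 2@1, Job 3@2, Job 4@1: d1:6  d2:7  d3:5 — peak 7 ≤ 7.

yes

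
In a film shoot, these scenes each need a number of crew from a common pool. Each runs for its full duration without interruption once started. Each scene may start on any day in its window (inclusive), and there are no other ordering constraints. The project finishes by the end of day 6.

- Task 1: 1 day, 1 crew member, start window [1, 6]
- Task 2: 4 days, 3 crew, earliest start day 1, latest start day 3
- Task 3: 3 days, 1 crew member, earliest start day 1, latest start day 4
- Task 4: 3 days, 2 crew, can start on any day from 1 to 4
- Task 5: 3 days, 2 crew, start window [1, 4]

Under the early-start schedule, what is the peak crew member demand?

9

Early-start schedule: Task 1@1, Task 2@1, Task 3@1, Task 4@1, Task 5@1.
Load per day: day 1: 9, day 2: 8, day 3: 8, day 4: 3, day 5: 0, day 6: 0.
Peak is 9.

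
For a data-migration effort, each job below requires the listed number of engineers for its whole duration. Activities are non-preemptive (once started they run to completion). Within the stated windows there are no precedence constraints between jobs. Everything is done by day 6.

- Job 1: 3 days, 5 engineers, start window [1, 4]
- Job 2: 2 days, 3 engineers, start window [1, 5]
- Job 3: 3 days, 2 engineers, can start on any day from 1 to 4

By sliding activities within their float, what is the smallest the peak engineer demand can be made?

5

Early-start (Job 1@1, Job 2@1, Job 3@1) gives peak 10: d1:10  d2:10  d3:7  d4:0  d5:0  d6:0.
Shift Job 2→4, Job 3→4.
Schedule Job 1@1, Job 2@4, Job 3@4: d1:5  d2:5  d3:5  d4:5  d5:5  d6:2 — peak 5.
Total engineer-days = 27 over 6 days ⇒ peak ≥ ⌈27/6⌉ = 5, so 5 is optimal.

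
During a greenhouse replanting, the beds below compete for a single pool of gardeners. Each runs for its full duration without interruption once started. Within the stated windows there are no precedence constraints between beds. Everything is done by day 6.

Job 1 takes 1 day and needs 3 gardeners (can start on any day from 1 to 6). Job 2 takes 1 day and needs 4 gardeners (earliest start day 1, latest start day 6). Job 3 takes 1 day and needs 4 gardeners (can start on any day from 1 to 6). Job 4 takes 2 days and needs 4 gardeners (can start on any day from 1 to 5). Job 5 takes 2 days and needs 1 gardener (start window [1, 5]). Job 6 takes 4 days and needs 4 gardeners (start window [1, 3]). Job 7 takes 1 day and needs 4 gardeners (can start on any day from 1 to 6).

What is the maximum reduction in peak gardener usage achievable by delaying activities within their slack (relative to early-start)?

16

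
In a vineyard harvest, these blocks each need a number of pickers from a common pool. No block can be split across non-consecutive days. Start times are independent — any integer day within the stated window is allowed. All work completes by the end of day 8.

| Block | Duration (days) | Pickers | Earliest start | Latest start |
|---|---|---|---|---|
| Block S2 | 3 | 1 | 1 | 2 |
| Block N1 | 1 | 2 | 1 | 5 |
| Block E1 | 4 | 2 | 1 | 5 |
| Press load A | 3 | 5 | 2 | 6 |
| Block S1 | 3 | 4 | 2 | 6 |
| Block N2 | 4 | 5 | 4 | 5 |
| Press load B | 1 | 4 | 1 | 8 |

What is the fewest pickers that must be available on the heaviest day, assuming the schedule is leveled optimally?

9

Early-start (Block S2@1, Block N1@1, Block E1@1, Press load A@2, Block S1@2, Block N2@4, Press load B@1) gives peak 16: d1:9  d2:12  d3:12  d4:16  d5:5  d6:5  d7:5  d8:0.
Shift Block S1→5, Block N2→5.
Schedule Block S2@1, Block N1@1, Block E1@1, Press load A@2, Block S1@5, Block N2@5, Press load B@1: d1:9  d2:8  d3:8  d4:7  d5:9  d6:9  d7:9  d8:5 — peak 9.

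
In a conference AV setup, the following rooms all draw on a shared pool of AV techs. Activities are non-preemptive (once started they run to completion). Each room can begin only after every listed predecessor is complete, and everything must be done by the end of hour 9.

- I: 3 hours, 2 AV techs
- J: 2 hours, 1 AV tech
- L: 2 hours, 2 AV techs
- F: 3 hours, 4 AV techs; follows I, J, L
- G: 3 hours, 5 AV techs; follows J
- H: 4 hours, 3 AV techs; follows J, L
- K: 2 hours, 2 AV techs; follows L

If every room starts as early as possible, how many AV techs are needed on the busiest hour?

14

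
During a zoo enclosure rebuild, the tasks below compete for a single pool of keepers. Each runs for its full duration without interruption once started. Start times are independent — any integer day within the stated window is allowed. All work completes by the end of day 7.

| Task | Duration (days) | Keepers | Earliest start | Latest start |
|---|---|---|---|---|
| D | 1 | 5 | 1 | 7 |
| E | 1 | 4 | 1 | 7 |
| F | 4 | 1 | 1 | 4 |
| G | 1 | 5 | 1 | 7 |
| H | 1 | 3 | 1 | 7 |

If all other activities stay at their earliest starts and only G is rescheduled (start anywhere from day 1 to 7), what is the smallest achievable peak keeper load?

G@1: d1:18  d2:1  d3:1  d4:1  d5:0  d6:0  d7:0 → peak 18
G@2: d1:13  d2:6  d3:1  d4:1  d5:0  d6:0  d7:0 → peak 13
G@3: d1:13  d2:1  d3:6  d4:1  d5:0  d6:0  d7:0 → peak 13
G@4: d1:13  d2:1  d3:1  d4:6  d5:0  d6:0  d7:0 → peak 13
G@5: d1:13  d2:1  d3:1  d4:1  d5:5  d6:0  d7:0 → peak 13
G@6: d1:13  d2:1  d3:1  d4:1  d5:0  d6:5  d7:0 → peak 13
G@7: d1:13  d2:1  d3:1  d4:1  d5:0  d6:0  d7:5 → peak 13
Best is G@2, peak 13.

13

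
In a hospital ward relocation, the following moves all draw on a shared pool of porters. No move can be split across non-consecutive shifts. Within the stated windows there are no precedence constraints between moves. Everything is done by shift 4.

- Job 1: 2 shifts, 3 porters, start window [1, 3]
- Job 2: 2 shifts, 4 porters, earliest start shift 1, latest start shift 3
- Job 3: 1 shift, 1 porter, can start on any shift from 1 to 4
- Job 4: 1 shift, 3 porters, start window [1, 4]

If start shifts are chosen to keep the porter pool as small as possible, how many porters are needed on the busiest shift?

Early-start (Job 1@1, Job 2@1, Job 3@1, Job 4@1) gives peak 11: s1:11  s2:7  s3:0  s4:0.
Shift Job 2→3, Job 4→2.
Schedule Job 1@1, Job 2@3, Job 3@1, Job 4@2: s1:4  s2:6  s3:4  s4:4 — peak 6.

6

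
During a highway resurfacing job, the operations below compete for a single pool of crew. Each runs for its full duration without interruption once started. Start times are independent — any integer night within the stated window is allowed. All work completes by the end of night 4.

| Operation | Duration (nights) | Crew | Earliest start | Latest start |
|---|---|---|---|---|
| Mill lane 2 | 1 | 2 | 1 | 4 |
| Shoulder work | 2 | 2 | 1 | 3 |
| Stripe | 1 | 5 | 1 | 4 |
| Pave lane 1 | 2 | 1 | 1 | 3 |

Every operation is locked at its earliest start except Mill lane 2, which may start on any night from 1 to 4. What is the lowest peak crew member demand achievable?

8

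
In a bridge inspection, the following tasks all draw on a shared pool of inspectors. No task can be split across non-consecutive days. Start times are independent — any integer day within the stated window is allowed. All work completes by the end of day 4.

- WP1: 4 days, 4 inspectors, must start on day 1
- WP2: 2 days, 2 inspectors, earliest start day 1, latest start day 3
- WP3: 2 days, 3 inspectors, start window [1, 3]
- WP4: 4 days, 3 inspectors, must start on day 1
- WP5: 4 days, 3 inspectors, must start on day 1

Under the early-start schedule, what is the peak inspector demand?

Early-start schedule: WP1@1, WP2@1, WP3@1, WP4@1, WP5@1.
Load per day: day 1: 15, day 2: 15, day 3: 10, day 4: 10.
Peak is 15.

15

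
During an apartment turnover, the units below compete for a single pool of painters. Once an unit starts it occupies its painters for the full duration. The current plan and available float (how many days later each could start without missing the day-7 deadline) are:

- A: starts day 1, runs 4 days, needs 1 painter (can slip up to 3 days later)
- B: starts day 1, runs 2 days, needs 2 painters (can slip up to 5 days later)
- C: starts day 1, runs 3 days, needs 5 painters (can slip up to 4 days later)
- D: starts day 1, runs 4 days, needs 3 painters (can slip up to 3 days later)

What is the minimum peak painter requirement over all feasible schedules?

Early-start (A@1, B@1, C@1, D@1) gives peak 11: d1:11  d2:11  d3:9  d4:4  d5:0  d6:0  d7:0.
Shift C→5.
Schedule A@1, B@1, C@5, D@1: d1:6  d2:6  d3:4  d4:4  d5:5  d6:5  d7:5 — peak 6.

6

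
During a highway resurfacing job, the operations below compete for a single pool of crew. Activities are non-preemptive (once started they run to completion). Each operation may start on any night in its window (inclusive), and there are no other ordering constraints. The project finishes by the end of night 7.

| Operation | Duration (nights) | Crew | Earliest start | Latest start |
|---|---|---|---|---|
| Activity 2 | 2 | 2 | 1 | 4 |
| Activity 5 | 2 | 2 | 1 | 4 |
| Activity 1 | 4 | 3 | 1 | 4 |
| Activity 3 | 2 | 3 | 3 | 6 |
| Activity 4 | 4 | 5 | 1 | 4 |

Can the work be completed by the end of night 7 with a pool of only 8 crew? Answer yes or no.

Schedule Activity 2@1, Activity 5@1, Activity 1@1, Activity 3@5, Activity 4@3: n1:7  n2:7  n3:8  n4:8  n5:8  n6:8  n7:0 — peak 8 ≤ 8.

yes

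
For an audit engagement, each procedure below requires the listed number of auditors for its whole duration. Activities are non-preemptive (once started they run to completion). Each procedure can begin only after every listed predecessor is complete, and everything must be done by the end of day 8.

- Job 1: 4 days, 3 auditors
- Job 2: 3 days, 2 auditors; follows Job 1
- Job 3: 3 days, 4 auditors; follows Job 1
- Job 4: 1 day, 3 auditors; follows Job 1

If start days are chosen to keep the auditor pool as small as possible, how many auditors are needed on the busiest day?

6

Early-start (Job 1@1, Job 2@5, Job 3@5, Job 4@5) gives peak 9: d1:3  d2:3  d3:3  d4:3  d5:9  d6:6  d7:6  d8:0.
Shift Job 4→8.
Schedule Job 1@1, Job 2@5, Job 3@5, Job 4@8: d1:3  d2:3  d3:3  d4:3  d5:6  d6:6  d7:6  d8:3 — peak 6.
No arrangement of the 19 feasible schedules does better.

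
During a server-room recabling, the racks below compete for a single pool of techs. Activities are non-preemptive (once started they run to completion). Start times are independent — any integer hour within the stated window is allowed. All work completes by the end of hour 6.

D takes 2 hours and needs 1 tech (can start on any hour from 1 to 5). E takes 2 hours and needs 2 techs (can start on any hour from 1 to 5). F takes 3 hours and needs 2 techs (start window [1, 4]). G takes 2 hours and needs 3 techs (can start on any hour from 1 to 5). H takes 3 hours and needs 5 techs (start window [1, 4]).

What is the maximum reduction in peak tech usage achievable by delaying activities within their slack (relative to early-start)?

6

Early-start peak: h1:13  h2:13  h3:7  h4:0  h5:0  h6:0 ⇒ 13.
Leveled (D@1, E@1, F@3, G@1, H@3): h1:6  h2:6  h3:7  h4:7  h5:7  h6:0 ⇒ 7.
Reduction 13 − 7 = 6.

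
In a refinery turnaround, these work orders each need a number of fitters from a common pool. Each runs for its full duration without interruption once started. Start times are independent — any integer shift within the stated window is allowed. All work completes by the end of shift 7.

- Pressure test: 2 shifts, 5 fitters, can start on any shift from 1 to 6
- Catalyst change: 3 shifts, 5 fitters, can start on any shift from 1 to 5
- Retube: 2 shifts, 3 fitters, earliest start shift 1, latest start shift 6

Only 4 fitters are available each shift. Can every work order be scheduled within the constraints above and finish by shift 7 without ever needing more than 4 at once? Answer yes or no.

no

Total fitter-shifts = 31; over 7 shifts the average is 31/7 > 4, so some shift must exceed 4.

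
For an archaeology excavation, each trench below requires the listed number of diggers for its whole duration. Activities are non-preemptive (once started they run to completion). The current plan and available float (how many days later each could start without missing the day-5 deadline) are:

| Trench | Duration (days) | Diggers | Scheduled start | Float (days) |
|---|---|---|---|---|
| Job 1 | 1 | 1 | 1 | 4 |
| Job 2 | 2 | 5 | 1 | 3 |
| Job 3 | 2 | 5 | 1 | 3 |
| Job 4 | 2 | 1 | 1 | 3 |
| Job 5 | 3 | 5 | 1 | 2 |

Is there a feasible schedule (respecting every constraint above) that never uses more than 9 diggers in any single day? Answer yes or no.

no

The minimum achievable peak is 10; 9 < 10, so no feasible schedule stays within the cap.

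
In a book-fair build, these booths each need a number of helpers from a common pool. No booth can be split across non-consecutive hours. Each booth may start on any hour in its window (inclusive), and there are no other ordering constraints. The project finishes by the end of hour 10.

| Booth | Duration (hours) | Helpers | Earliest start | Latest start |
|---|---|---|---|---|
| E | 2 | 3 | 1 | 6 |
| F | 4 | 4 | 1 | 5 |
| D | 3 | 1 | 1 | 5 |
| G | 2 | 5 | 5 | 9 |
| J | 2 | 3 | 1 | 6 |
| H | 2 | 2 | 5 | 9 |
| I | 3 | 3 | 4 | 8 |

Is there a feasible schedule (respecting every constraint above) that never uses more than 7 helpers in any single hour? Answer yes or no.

Schedule E@1, F@1, D@3, G@8, J@5, H@7, I@5: h1:7  h2:7  h3:5  h4:5  h5:7  h6:6  h7:5  h8:7  h9:5  h10:0 — peak 7 ≤ 7.

yes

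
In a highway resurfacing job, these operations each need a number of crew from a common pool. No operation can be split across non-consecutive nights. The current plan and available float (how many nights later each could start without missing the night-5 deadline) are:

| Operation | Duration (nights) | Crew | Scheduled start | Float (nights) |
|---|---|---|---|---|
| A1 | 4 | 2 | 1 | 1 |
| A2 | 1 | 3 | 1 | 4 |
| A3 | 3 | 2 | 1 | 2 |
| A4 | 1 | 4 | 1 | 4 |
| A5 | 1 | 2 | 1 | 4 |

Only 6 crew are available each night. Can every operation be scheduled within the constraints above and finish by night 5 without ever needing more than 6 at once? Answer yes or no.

yes

Schedule A1@1, A2@1, A3@2, A4@5, A5@2: n1:5  n2:6  n3:4  n4:4  n5:4 — peak 6 ≤ 6.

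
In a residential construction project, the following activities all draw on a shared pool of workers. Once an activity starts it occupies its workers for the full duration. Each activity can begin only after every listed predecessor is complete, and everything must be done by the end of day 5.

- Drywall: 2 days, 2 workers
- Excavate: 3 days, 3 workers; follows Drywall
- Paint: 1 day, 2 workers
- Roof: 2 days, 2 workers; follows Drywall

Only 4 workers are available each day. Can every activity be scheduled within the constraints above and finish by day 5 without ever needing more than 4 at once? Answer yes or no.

no

The minimum achievable peak is 5; 4 < 5, so no feasible schedule stays within the cap.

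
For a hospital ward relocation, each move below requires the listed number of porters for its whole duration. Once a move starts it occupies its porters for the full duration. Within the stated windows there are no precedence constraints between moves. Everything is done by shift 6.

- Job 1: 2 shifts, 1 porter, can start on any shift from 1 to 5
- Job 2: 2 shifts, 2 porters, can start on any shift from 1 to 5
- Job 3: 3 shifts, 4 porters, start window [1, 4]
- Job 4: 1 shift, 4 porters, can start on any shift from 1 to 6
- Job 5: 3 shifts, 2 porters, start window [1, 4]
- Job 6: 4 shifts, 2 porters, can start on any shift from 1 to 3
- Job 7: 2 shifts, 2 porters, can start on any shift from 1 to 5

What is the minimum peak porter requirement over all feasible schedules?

8

Early-start (Job 1@1, Job 2@1, Job 3@1, Job 4@1, Job 5@1, Job 6@1, Job 7@1) gives peak 17: s1:17  s2:13  s3:8  s4:2  s5:0  s6:0.
Shift Job 4→4, Job 5→3, Job 6→3, Job 7→5.
Schedule Job 1@1, Job 2@1, Job 3@1, Job 4@4, Job 5@3, Job 6@3, Job 7@5: s1:7  s2:7  s3:8  s4:8  s5:6  s6:4 — peak 8.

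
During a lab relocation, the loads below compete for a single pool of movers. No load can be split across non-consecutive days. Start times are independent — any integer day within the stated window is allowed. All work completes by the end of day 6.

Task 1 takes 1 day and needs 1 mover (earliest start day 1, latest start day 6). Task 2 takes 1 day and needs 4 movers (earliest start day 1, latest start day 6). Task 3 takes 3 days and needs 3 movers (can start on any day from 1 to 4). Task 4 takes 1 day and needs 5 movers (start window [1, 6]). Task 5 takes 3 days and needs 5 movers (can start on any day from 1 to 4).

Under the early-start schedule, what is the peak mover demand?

Early-start schedule: Task 1@1, Task 2@1, Task 3@1, Task 4@1, Task 5@1.
Load per day: day 1: 18, day 2: 8, day 3: 8, day 4: 0, day 5: 0, day 6: 0.
Peak is 18.

18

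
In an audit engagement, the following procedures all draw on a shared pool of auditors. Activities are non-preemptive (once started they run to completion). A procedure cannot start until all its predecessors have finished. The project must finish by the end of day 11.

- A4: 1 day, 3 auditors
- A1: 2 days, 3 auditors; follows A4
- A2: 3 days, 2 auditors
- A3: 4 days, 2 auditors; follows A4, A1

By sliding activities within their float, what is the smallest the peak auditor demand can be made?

3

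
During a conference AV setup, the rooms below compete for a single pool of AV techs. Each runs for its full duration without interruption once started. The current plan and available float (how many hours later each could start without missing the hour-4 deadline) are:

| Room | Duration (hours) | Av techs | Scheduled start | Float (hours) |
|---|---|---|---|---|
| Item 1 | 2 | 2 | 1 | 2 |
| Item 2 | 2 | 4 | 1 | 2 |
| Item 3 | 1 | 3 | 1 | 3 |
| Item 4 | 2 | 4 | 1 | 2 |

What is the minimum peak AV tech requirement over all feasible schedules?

7

Early-start (Item 1@1, Item 2@1, Item 3@1, Item 4@1) gives peak 13: h1:13  h2:10  h3:0  h4:0.
Shift Item 3→3, Item 4→3.
Schedule Item 1@1, Item 2@1, Item 3@3, Item 4@3: h1:6  h2:6  h3:7  h4:4 — peak 7.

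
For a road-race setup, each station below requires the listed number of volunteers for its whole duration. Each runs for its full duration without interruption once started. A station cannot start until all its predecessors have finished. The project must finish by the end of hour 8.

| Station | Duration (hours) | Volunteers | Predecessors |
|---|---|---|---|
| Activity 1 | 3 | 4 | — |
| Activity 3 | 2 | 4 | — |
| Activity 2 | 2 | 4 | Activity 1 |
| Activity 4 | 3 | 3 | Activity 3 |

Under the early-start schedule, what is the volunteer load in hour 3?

7

At early start, hour 3 has: Activity 1, Activity 4.
Demand: 4 + 3 = 7.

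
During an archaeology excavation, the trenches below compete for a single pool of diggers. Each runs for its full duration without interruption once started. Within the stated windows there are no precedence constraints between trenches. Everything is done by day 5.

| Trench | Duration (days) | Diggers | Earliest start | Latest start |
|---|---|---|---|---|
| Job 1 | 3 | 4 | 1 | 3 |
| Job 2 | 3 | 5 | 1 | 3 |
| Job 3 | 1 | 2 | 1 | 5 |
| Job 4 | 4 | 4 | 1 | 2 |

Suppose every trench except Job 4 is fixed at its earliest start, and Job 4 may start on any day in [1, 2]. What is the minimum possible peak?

Job 4@1: d1:15  d2:13  d3:13  d4:4  d5:0 → peak 15
Job 4@2: d1:11  d2:13  d3:13  d4:4  d5:4 → peak 13
Best is Job 4@2, peak 13.

13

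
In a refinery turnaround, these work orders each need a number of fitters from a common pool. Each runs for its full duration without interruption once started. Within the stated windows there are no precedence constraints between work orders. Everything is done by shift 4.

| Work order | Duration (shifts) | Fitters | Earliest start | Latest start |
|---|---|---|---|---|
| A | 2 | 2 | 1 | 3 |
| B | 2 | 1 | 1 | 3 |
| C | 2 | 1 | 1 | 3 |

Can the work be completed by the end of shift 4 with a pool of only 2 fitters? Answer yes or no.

Schedule A@1, B@3, C@3: s1:2  s2:2  s3:2  s4:2 — peak 2 ≤ 2.

yes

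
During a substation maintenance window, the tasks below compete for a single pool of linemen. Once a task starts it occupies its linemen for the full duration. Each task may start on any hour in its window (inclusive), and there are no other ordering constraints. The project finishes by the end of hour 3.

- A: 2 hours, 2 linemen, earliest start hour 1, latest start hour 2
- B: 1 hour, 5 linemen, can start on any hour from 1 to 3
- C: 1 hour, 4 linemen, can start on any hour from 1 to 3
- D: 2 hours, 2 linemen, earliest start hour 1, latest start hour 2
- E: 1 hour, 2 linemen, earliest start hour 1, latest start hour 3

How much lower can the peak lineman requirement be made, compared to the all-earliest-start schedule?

8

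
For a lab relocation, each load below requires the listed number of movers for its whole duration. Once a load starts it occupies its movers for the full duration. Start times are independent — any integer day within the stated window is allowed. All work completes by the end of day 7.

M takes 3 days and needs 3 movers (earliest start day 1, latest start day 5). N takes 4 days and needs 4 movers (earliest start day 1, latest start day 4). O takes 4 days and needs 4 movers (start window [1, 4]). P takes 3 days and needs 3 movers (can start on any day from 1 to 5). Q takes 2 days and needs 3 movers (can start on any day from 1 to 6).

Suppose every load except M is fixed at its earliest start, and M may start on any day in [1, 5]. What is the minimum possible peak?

14

M@1: d1:17  d2:17  d3:14  d4:8  d5:0  d6:0  d7:0 → peak 17
M@2: d1:14  d2:17  d3:14  d4:11  d5:0  d6:0  d7:0 → peak 17
M@3: d1:14  d2:14  d3:14  d4:11  d5:3  d6:0  d7:0 → peak 14
M@4: d1:14  d2:14  d3:11  d4:11  d5:3  d6:3  d7:0 → peak 14
M@5: d1:14  d2:14  d3:11  d4:8  d5:3  d6:3  d7:3 → peak 14
Best is M@3, peak 14.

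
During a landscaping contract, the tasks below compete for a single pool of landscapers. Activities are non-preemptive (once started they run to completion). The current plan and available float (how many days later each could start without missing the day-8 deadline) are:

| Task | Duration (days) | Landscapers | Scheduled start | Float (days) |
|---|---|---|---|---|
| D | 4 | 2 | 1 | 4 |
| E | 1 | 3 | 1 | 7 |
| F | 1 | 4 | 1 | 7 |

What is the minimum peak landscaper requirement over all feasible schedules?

4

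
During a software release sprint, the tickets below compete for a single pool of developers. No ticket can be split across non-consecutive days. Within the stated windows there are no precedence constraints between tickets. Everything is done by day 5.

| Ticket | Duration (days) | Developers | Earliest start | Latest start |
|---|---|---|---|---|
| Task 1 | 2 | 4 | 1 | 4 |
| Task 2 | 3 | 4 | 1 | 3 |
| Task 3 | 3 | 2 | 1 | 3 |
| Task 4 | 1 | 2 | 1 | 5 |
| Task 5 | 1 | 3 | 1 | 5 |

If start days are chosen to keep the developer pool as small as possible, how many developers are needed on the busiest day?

7

Early-start (Task 1@1, Task 2@1, Task 3@1, Task 4@1, Task 5@1) gives peak 15: d1:15  d2:10  d3:6  d4:0  d5:0.
Shift Task 2→3, Task 4→4, Task 5→5.
Schedule Task 1@1, Task 2@3, Task 3@1, Task 4@4, Task 5@5: d1:6  d2:6  d3:6  d4:6  d5:7 — peak 7.
Total developer-days = 31 over 5 days ⇒ peak ≥ ⌈31/5⌉ = 7, so 7 is optimal.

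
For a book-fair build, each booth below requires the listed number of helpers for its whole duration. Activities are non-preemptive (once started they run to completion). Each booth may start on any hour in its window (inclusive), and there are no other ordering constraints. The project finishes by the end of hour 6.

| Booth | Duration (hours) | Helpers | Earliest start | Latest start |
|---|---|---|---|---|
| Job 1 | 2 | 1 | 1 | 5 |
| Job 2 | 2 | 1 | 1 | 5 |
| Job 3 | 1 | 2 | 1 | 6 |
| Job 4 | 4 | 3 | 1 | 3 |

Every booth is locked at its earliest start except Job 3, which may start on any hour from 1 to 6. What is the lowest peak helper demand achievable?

Job 3@1: h1:7  h2:5  h3:3  h4:3  h5:0  h6:0 → peak 7
Job 3@2: h1:5  h2:7  h3:3  h4:3  h5:0  h6:0 → peak 7
Job 3@3: h1:5  h2:5  h3:5  h4:3  h5:0  h6:0 → peak 5
Job 3@4: h1:5  h2:5  h3:3  h4:5  h5:0  h6:0 → peak 5
Job 3@5: h1:5  h2:5  h3:3  h4:3  h5:2  h6:0 → peak 5
Job 3@6: h1:5  h2:5  h3:3  h4:3  h5:0  h6:2 → peak 5
Best is Job 3@3, peak 5.

5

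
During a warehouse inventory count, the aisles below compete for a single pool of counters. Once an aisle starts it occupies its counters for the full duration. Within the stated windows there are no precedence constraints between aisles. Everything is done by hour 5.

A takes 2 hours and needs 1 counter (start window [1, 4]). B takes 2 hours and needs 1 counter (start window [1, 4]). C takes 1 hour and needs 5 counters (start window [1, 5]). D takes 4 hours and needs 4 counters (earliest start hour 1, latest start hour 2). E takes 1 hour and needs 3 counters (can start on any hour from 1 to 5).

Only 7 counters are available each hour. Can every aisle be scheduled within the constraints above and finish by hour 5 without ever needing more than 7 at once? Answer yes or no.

Schedule A@1, B@1, C@1, D@2, E@3: h1:7  h2:6  h3:7  h4:4  h5:4 — peak 7 ≤ 7.

yes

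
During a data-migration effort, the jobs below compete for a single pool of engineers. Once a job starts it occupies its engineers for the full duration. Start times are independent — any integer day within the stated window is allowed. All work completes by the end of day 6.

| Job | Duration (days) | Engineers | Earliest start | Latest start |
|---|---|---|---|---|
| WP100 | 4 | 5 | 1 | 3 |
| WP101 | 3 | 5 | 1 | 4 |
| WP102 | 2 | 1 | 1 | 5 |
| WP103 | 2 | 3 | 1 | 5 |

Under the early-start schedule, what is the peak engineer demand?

14

Early-start schedule: WP100@1, WP101@1, WP102@1, WP103@1.
Load per day: day 1: 14, day 2: 14, day 3: 10, day 4: 5, day 5: 0, day 6: 0.
Peak is 14.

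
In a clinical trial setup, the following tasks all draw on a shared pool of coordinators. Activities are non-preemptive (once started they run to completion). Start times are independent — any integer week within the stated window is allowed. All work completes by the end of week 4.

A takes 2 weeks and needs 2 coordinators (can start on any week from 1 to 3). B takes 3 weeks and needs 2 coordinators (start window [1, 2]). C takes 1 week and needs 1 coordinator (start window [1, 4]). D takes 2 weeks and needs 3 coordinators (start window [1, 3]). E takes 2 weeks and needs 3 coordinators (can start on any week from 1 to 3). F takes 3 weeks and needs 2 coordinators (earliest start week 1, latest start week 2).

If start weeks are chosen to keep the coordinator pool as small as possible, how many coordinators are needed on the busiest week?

Early-start (A@1, B@1, C@1, D@1, E@1, F@1) gives peak 13: w1:13  w2:12  w3:4  w4:0.
Shift E→3, F→2.
Schedule A@1, B@1, C@1, D@1, E@3, F@2: w1:8  w2:9  w3:7  w4:5 — peak 9.

9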